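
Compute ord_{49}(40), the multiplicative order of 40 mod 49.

42

The order of 40 must divide φ(49) = φ(7^2) = 7·(7−1) = 42 = 2 · 3 · 7.
Divisors of 42: 1, 2, 3, 6, 7, 14, 21, 42.
Test each divisor d:
40^1 ≡ 40 (mod 49)
40^2 ≡ 32 (mod 49)
40^3 ≡ 6 (mod 49)
40^6 ≡ 36 (mod 49)
40^7 ≡ 19 (mod 49)
40^14 ≡ 18 (mod 49)
40^21 ≡ 48 (mod 49)
40^42 ≡ 1 (mod 49) ✓
Therefore the multiplicative order of 40 modulo 49 is 42.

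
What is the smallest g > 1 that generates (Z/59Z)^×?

2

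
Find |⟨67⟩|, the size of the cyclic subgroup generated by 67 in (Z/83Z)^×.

The order of 67 must divide φ(83) = 83 − 1 = 82 = 2 · 41.
Divisors of 82: 1, 2, 41, 82.
Check 67^d mod 83 for each divisor in increasing order:
67^1 ≡ 67
67^2 ≡ 7
67^41 ≡ 82
67^82 ≡ 1
The smallest such exponent is 82, so the order of 67 is 82.

82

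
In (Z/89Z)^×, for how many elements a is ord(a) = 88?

40

φ(89) = 89 − 1 = 88 = 2^3 · 11.
In a cyclic group of order 88, there are φ(d) elements of order d for each divisor d of 88, and zero for non-divisors.
88 = 2^3 · 11 divides 88, and φ(88) = 40.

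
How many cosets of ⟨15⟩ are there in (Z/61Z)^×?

Since 15 ∈ (Z/61Z)^×, its order divides φ(61) = 61 − 1 = 60 = 2^2 · 3 · 5.
Divisors of 60: 1, 2, 3, 4, 5, 6, 10, 12, 15, 20, 30, 60.
Compute 15^d (mod 61) for the divisors d until we hit 1:
15^1 ≡ 15
15^2 ≡ 42
15^3 ≡ 20
15^4 ≡ 56
15^5 ≡ 47
15^6 ≡ 34
15^10 ≡ 13
15^12 ≡ 58
15^15 ≡ 1
So ord_61(15) = 15, hence |⟨15⟩| = 15.
Index = |(Z/61Z)^×| / |⟨15⟩| = 60 / 15 = 4.

4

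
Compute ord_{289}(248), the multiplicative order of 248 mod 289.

By Lagrange's theorem, ord_289(248) divides φ(289) = φ(17^2) = 17·(17−1) = 272 = 2^4 · 17.
Divisors of 272: 1, 2, 4, 8, 16, 17, 34, 68, 136, 272.
Check 248^d mod 289 for each divisor in increasing order:
248^1 ≡ 248 (mod 289)
248^2 ≡ 236 (mod 289)
248^4 ≡ 208 (mod 289)
248^8 ≡ 203 (mod 289)
248^16 ≡ 171 (mod 289)
248^17 ≡ 214 (mod 289)
248^34 ≡ 134 (mod 289)
248^68 ≡ 38 (mod 289)
248^136 ≡ 288 (mod 289)
248^272 ≡ 1 (mod 289) ✓
Hence ord(248) = 272.

272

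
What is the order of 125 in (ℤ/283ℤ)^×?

Since 125 ∈ (Z/283Z)^×, its order divides φ(283) = 283 − 1 = 282 = 2 · 3 · 47.
Divisors of 282: 1, 2, 3, 6, 47, 94, 141, 282.
Test each divisor d:
125^1 ≡ 125
125^2 ≡ 60
125^3 ≡ 142
125^6 ≡ 71
125^47 ≡ 282
125^94 ≡ 1
So ord_283(125) = 94.

94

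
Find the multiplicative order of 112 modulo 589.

By Lagrange's theorem, ord_589(112) divides φ(589) = φ(19·31) = (19−1)·(31−1) = 18·30 = 540 = 2^2 · 3^3 · 5.
Divisors of 540: 1, 2, 3, 4, 5, 6, 9, 10, 12, 15, 18, 20, 27, 30, 36, 45, 54, 60, 90, 108, 135, 180, 270, 540.
Check 112^d mod 589 for each divisor in increasing order:
112^1 ≡ 112 (mod 589)
112^2 ≡ 175 (mod 589)
112^3 ≡ 163 (mod 589)
112^4 ≡ 586 (mod 589)
112^5 ≡ 253 (mod 589)
112^6 ≡ 64 (mod 589)
112^9 ≡ 419 (mod 589)
112^10 ≡ 397 (mod 589)
112^12 ≡ 562 (mod 589)
112^15 ≡ 311 (mod 589)
112^18 ≡ 39 (mod 589)
112^20 ≡ 346 (mod 589)
112^27 ≡ 438 (mod 589)
112^30 ≡ 125 (mod 589)
112^36 ≡ 343 (mod 589)
112^45 ≡ 1 (mod 589) ✓
Therefore the multiplicative order of 112 modulo 589 is 45.

45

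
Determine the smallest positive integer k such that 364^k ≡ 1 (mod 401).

400

The order of 364 must divide φ(401) = 401 − 1 = 400 = 2^4 · 5^2.
Divisors of 400: 1, 2, 4, 5, 8, 10, 16, 20, 25, 40, 50, 80, 100, 200, 400.
Test each divisor d:
364^1 ≡ 364
364^2 ≡ 166
364^4 ≡ 288
364^5 ≡ 171
364^8 ≡ 338
364^10 ≡ 369
364^16 ≡ 360
364^20 ≡ 222
364^25 ≡ 268
364^40 ≡ 362
364^50 ≡ 45
364^80 ≡ 318
364^100 ≡ 20
364^200 ≡ 400
364^400 ≡ 1
So ord_401(364) = 400.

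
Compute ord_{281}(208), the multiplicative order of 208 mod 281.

56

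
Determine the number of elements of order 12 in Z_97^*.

φ(97) = 97 − 1 = 96 = 2^5 · 3.
Since (Z/97Z)^× is cyclic of order 96, the number of elements of order d is φ(d) when d | 96 and 0 otherwise.
12 = 2^2 · 3 divides 96, and φ(12) = 4.

4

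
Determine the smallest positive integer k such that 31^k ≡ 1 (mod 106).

The order of 31 must divide φ(106) = φ(2)·φ(53) = 1·52 = 52 = 2^2 · 13.
Divisors of 52: 1, 2, 4, 13, 26, 52.
Check 31^d mod 106 for each divisor in increasing order:
31^1 ≡ 31 (mod 106)
31^2 ≡ 7 (mod 106)
31^4 ≡ 49 (mod 106)
31^13 ≡ 83 (mod 106)
31^26 ≡ 105 (mod 106)
31^52 ≡ 1 (mod 106) ✓
Therefore the multiplicative order of 31 modulo 106 is 52.

52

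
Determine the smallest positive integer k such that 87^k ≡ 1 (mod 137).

34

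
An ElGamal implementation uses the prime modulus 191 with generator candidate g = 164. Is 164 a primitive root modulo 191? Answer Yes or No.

φ(191) = 191 − 1 = 190 = 2 · 5 · 19.
An element g generates (Z/191Z)^× iff g^(190/q) ≢ 1 (mod 191) for each prime q ∈ {2, 5, 19}.
164^95 ≡ 190 (mod 191)  [q = 2: ≢ 1 ✓]
164^38 ≡ 109 (mod 191)  [q = 5: ≢ 1 ✓]
164^10 ≡ 69 (mod 191)  [q = 19: ≢ 1 ✓]
Every test exponent gives a nontrivial residue, hence 164 generates the full group.

Yes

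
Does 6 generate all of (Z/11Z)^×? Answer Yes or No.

Yes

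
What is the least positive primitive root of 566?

φ(566) = φ(2)·φ(283) = 1·282 = 282 = 2 · 3 · 47.
Test candidates g = 2, 3, … against the prime factors q ∈ {2, 3, 47} of φ(566): g is a generator iff g^(282/q) ≢ 1 for every such q.
g = 2: gcd(2, 566) = 2 > 1, not a unit — skip.
g = 3: 3^141 ≡ 565; 3^94 ≡ 521; 3^6 ≡ 163 — none is 1, so 3 is a primitive root.
The smallest primitive root modulo 566 is 3.

3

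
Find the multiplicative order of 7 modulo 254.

ord(7) | φ(254) = φ(2)·φ(127) = 1·126 = 126 = 2 · 3^2 · 7.
Divisors of 126: 1, 2, 3, 6, 7, 9, 14, 18, 21, 42, 63, 126.
Evaluate successive powers at the divisors of 126:
7^1 ≡ 7
7^2 ≡ 49
7^3 ≡ 89
7^6 ≡ 47
7^7 ≡ 75
7^9 ≡ 119
7^14 ≡ 37
7^18 ≡ 191
7^21 ≡ 235
7^42 ≡ 107
7^63 ≡ 253
7^126 ≡ 1
Therefore the multiplicative order of 7 modulo 254 is 126.

126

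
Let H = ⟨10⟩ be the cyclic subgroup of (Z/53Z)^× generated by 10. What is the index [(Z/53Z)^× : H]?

ord(10) | φ(53) = 53 − 1 = 52 = 2^2 · 13.
Divisors of 52: 1, 2, 4, 13, 26, 52.
Check 10^d mod 53 for each divisor in increasing order:
10^1 ≡ 10 (mod 53)
10^2 ≡ 47 (mod 53)
10^4 ≡ 36 (mod 53)
10^13 ≡ 1 (mod 53) ✓
So ord_53(10) = 13, hence |⟨10⟩| = 13.
[(Z/53Z)^× : ⟨10⟩] = 52/13 = 4.

4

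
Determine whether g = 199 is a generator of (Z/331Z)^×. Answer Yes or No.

φ(331) = 331 − 1 = 330 = 2 · 3 · 5 · 11.
It suffices to check that the order of 199 is not a proper divisor of 330: compute 199^(330/q) for q ∈ {2, 3, 5, 11}.
199^165 ≡ 330 (mod 331)  [q = 2: ≢ 1 ✓]
199^110 ≡ 31 (mod 331)  [q = 3: ≢ 1 ✓]
199^66 ≡ 1 (mod 331)  [q = 5: ≡ 1 ✗]
199^30 ≡ 274 (mod 331)  [q = 11: ≢ 1 ✓]
199^66 ≡ 1 shows ord(199) | 66, strictly less than φ(331); not a primitive root.

No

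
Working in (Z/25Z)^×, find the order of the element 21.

By Lagrange's theorem, ord_25(21) divides φ(25) = φ(5^2) = 5·(5−1) = 20 = 2^2 · 5.
Divisors of 20: 1, 2, 4, 5, 10, 20.
Check 21^d mod 25 for each divisor in increasing order:
21^1 ≡ 21
21^2 ≡ 16
21^4 ≡ 6
21^5 ≡ 1
So ord_25(21) = 5.

5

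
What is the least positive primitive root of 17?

3

φ(17) = 17 − 1 = 16 = 2^4.
g is a primitive root iff g^(16/q) ≢ 1 (mod 17) for each prime q ∈ {2}.
g = 2: 2^8 ≡ 1 — hits 1, so not a primitive root.
g = 3: 3^8 ≡ 16 — none is 1, so 3 is a primitive root.
So 3 is the smallest generator of (Z/17Z)^×.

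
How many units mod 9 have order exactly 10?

φ(9) = φ(3^2) = 3·(3−1) = 6 = 2 · 3.
(Z/9Z)^× is cyclic (|G| = 6); a cyclic group of order m has exactly φ(d) elements of each order d | m, and none otherwise.
10 does not divide 6, so no element of (Z/9Z)^× has order 10.

0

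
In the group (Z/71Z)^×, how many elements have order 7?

6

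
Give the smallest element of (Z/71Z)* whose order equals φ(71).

φ(71) = 71 − 1 = 70 = 2 · 5 · 7.
Test candidates g = 2, 3, … against the prime factors q ∈ {2, 5, 7} of φ(71): g is a generator iff g^(70/q) ≢ 1 for every such q.
g = 2: 2^35 ≡ 1 — hits 1, so not a primitive root.
g = 3: 3^35 ≡ 1 — hits 1, so not a primitive root.
g = 4: 4^35 ≡ 1 — hits 1, so not a primitive root.
g = 5: 5^35 ≡ 1 — hits 1, so not a primitive root.
g = 6: 6^35 ≡ 1 — hits 1, so not a primitive root.
g = 7: 7^35 ≡ 70; 7^14 ≡ 54; 7^10 ≡ 45 — none is 1, so 7 is a primitive root.
Hence the least primitive root of 71 is 7.

7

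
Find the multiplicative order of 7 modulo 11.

10

Since 7 ∈ (Z/11Z)^×, its order divides φ(11) = 11 − 1 = 10 = 2 · 5.
Divisors of 10: 1, 2, 5, 10.
Compute 7^d (mod 11) for the divisors d until we hit 1:
7^1 ≡ 7 (mod 11)
7^2 ≡ 5 (mod 11)
7^5 ≡ 10 (mod 11)
7^10 ≡ 1 (mod 11) ✓
Therefore the multiplicative order of 7 modulo 11 is 10.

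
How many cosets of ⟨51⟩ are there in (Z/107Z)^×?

1

Since 51 ∈ (Z/107Z)^×, its order divides φ(107) = 107 − 1 = 106 = 2 · 53.
Divisors of 106: 1, 2, 53, 106.
Test each divisor d:
51^1 ≡ 51 (mod 107)
51^2 ≡ 33 (mod 107)
51^53 ≡ 106 (mod 107)
51^106 ≡ 1 (mod 107) ✓
So ord_107(51) = 106, hence |⟨51⟩| = 106.
[(Z/107Z)^× : ⟨51⟩] = 106/106 = 1.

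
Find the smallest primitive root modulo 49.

φ(49) = φ(7^2) = 7·(7−1) = 42 = 2 · 3 · 7.
g is a primitive root iff g^(42/q) ≢ 1 (mod 49) for each prime q ∈ {2, 3, 7}.
g = 2: 2^21 ≡ 1 — hits 1, so not a primitive root.
g = 3: 3^21 ≡ 48; 3^14 ≡ 30; 3^6 ≡ 43 — none is 1, so 3 is a primitive root.
Hence the least primitive root of 49 is 3.

3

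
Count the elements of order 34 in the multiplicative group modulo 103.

16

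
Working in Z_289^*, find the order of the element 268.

68

Since 268 ∈ (Z/289Z)^×, its order divides φ(289) = φ(17^2) = 17·(17−1) = 272 = 2^4 · 17.
Divisors of 272: 1, 2, 4, 8, 16, 17, 34, 68, 136, 272.
Check 268^d mod 289 for each divisor in increasing order:
268^1 ≡ 268 (mod 289)
268^2 ≡ 152 (mod 289)
268^4 ≡ 273 (mod 289)
268^8 ≡ 256 (mod 289)
268^16 ≡ 222 (mod 289)
268^17 ≡ 251 (mod 289)
268^34 ≡ 288 (mod 289)
268^68 ≡ 1 (mod 289) ✓
So ord_289(268) = 68.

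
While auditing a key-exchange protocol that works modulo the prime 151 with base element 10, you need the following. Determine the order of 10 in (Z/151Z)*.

ord(10) | φ(151) = 151 − 1 = 150 = 2 · 3 · 5^2.
Divisors of 150: 1, 2, 3, 5, 6, 10, 15, 25, 30, 50, 75, 150.
Compute 10^d (mod 151) for the divisors d until we hit 1:
10^1 ≡ 10 (mod 151)
10^2 ≡ 100 (mod 151)
10^3 ≡ 94 (mod 151)
10^5 ≡ 38 (mod 151)
10^6 ≡ 78 (mod 151)
10^10 ≡ 85 (mod 151)
10^15 ≡ 59 (mod 151)
10^25 ≡ 32 (mod 151)
10^30 ≡ 8 (mod 151)
10^50 ≡ 118 (mod 151)
10^75 ≡ 1 (mod 151) ✓
Therefore the multiplicative order of 10 modulo 151 is 75.

75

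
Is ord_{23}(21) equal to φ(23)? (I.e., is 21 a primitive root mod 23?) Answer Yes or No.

φ(23) = 23 − 1 = 22 = 2 · 11.
An element g generates (Z/23Z)^× iff g^(22/q) ≢ 1 (mod 23) for each prime q ∈ {2, 11}.
21^11 ≡ 22 (mod 23)  [q = 2: ≢ 1 ✓]
21^2 ≡ 4 (mod 23)  [q = 11: ≢ 1 ✓]
All checks pass, so 21 has order 22 and is a primitive root modulo 23.

Yes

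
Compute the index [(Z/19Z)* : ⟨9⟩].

The order of 9 must divide φ(19) = 19 − 1 = 18 = 2 · 3^2.
Divisors of 18: 1, 2, 3, 6, 9, 18.
Compute 9^d (mod 19) for the divisors d until we hit 1:
9^1 ≡ 9 (mod 19)
9^2 ≡ 5 (mod 19)
9^3 ≡ 7 (mod 19)
9^6 ≡ 11 (mod 19)
9^9 ≡ 1 (mod 19) ✓
Thus |⟨9⟩| = ord(9) = 9.
Index = |(Z/19Z)^×| / |⟨9⟩| = 18 / 9 = 2.

2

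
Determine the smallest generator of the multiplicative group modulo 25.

φ(25) = φ(5^2) = 5·(5−1) = 20 = 2^2 · 5.
Test candidates g = 2, 3, … against the prime factors q ∈ {2, 5} of φ(25): g is a generator iff g^(20/q) ≢ 1 for every such q.
g = 2: 2^10 ≡ 24; 2^4 ≡ 16 — none is 1, so 2 is a primitive root.
The smallest primitive root modulo 25 is 2.

2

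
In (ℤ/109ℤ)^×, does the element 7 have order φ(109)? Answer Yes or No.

φ(109) = 109 − 1 = 108 = 2^2 · 3^3.
It suffices to check that the order of 7 is not a proper divisor of 108: compute 7^(108/q) for q ∈ {2, 3}.
7^54 ≡ 1 (mod 109)  [q = 2: ≡ 1 ✗]
7^36 ≡ 63 (mod 109)  [q = 3: ≢ 1 ✓]
The check at q = 2 fails, so 7 generates a proper subgroup.

No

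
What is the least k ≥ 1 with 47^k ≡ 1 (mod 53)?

Since 47 ∈ (Z/53Z)^×, its order divides φ(53) = 53 − 1 = 52 = 2^2 · 13.
Divisors of 52: 1, 2, 4, 13, 26, 52.
Evaluate successive powers at the divisors of 52:
47^1 ≡ 47 (mod 53)
47^2 ≡ 36 (mod 53)
47^4 ≡ 24 (mod 53)
47^13 ≡ 1 (mod 53) ✓
Hence ord(47) = 13.

13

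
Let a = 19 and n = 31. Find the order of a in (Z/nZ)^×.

15

The order of 19 must divide φ(31) = 31 − 1 = 30 = 2 · 3 · 5.
Divisors of 30: 1, 2, 3, 5, 6, 10, 15, 30.
Test each divisor d:
19^1 ≡ 19 (mod 31)
19^2 ≡ 20 (mod 31)
19^3 ≡ 8 (mod 31)
19^5 ≡ 5 (mod 31)
19^6 ≡ 2 (mod 31)
19^10 ≡ 25 (mod 31)
19^15 ≡ 1 (mod 31) ✓
So ord_31(19) = 15.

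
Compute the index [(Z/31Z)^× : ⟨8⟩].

6

ord(8) | φ(31) = 31 − 1 = 30 = 2 · 3 · 5.
Divisors of 30: 1, 2, 3, 5, 6, 10, 15, 30.
Check 8^d mod 31 for each divisor in increasing order:
8^1 ≡ 8 (mod 31)
8^2 ≡ 2 (mod 31)
8^3 ≡ 16 (mod 31)
8^5 ≡ 1 (mod 31) ✓
The order of 8 is 5, so the subgroup it generates has 5 elements.
Index = |(Z/31Z)^×| / |⟨8⟩| = 30 / 5 = 6.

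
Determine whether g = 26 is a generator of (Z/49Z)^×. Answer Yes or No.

φ(49) = φ(7^2) = 7·(7−1) = 42 = 2 · 3 · 7.
Test 26^(42/q) mod 49 for each prime factor q of 42:
26^21 ≡ 48 (mod 49)  [q = 2: ≢ 1 ✓]
26^14 ≡ 18 (mod 49)  [q = 3: ≢ 1 ✓]
26^6 ≡ 29 (mod 49)  [q = 7: ≢ 1 ✓]
All checks pass, so 26 has order 42 and is a primitive root modulo 49.

Yes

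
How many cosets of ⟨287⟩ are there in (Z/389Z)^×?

By Lagrange's theorem, ord_389(287) divides φ(389) = 389 − 1 = 388 = 2^2 · 97.
Divisors of 388: 1, 2, 4, 97, 194, 388.
Check 287^d mod 389 for each divisor in increasing order:
287^1 ≡ 287 (mod 389)
287^2 ≡ 290 (mod 389)
287^4 ≡ 76 (mod 389)
287^97 ≡ 388 (mod 389)
287^194 ≡ 1 (mod 389) ✓
The order of 287 is 194, so the subgroup it generates has 194 elements.
Index = |(Z/389Z)^×| / |⟨287⟩| = 388 / 194 = 2.

2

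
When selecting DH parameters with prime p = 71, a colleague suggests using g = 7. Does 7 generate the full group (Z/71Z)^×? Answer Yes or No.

φ(71) = 71 − 1 = 70 = 2 · 5 · 7.
An element g generates (Z/71Z)^× iff g^(70/q) ≢ 1 (mod 71) for each prime q ∈ {2, 5, 7}.
7^35 ≡ 70 (mod 71)  [q = 2: ≢ 1 ✓]
7^14 ≡ 54 (mod 71)  [q = 5: ≢ 1 ✓]
7^10 ≡ 45 (mod 71)  [q = 7: ≢ 1 ✓]
None equal 1, so ord_71(7) = 70: 7 is a primitive root.

Yes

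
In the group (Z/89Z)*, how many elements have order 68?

φ(89) = 89 − 1 = 88 = 2^3 · 11.
In a cyclic group of order 88, there are φ(d) elements of order d for each divisor d of 88, and zero for non-divisors.
Since 68 ∤ 88, the count is 0.

0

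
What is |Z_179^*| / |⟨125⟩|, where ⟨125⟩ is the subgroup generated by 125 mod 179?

By Lagrange's theorem, ord_179(125) divides φ(179) = 179 − 1 = 178 = 2 · 89.
Divisors of 178: 1, 2, 89, 178.
Compute 125^d (mod 179) for the divisors d until we hit 1:
125^1 ≡ 125
125^2 ≡ 52
125^89 ≡ 1
The order of 125 is 89, so the subgroup it generates has 89 elements.
[(Z/179Z)^× : ⟨125⟩] = 178/89 = 2.

2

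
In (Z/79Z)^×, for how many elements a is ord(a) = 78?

φ(79) = 79 − 1 = 78 = 2 · 3 · 13.
In a cyclic group of order 78, there are φ(d) elements of order d for each divisor d of 78, and zero for non-divisors.
78 = 2 · 3 · 13 divides 78, and φ(78) = 24.

24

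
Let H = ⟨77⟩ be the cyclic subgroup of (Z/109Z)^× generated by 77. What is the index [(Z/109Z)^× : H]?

The order of 77 must divide φ(109) = 109 − 1 = 108 = 2^2 · 3^3.
Divisors of 108: 1, 2, 3, 4, 6, 9, 12, 18, 27, 36, 54, 108.
Check 77^d mod 109 for each divisor in increasing order:
77^1 ≡ 77 (mod 109)
77^2 ≡ 43 (mod 109)
77^3 ≡ 41 (mod 109)
77^4 ≡ 105 (mod 109)
77^6 ≡ 46 (mod 109)
77^9 ≡ 33 (mod 109)
77^12 ≡ 45 (mod 109)
77^18 ≡ 108 (mod 109)
77^27 ≡ 76 (mod 109)
77^36 ≡ 1 (mod 109) ✓
Thus |⟨77⟩| = ord(77) = 36.
Index = |(Z/109Z)^×| / |⟨77⟩| = 108 / 36 = 3.

3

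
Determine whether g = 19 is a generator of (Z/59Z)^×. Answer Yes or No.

No

φ(59) = 59 − 1 = 58 = 2 · 29.
19 is a primitive root mod 59 iff 19^(φ(59)/q) ≢ 1 for every prime q | φ(59), i.e. q ∈ {2, 29}.
19^29 ≡ 1 (mod 59)  [q = 2: ≡ 1 ✗]
19^2 ≡ 7 (mod 59)  [q = 29: ≢ 1 ✓]
Since 19^29 ≡ 1, the order of 19 divides 29 < 58, so 19 is not a primitive root.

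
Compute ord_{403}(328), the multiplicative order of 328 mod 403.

ord(328) | φ(403) = φ(13·31) = (13−1)·(31−1) = 12·30 = 360 = 2^3 · 3^2 · 5.
Divisors of 360: 1, 2, 3, 4, 5, 6, 8, 9, 10, 12, 15, 18, 20, 24, 30, 36, 40, 45, 60, 72, 90, 120, 180, 360.
Evaluate successive powers at the divisors of 360:
328^1 ≡ 328
328^2 ≡ 386
328^3 ≡ 66
328^4 ≡ 289
328^5 ≡ 87
328^6 ≡ 326
328^8 ≡ 100
328^9 ≡ 157
328^10 ≡ 315
328^12 ≡ 287
328^15 ≡ 1
So ord_403(328) = 15.

15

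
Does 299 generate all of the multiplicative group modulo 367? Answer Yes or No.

φ(367) = 367 − 1 = 366 = 2 · 3 · 61.
It suffices to check that the order of 299 is not a proper divisor of 366: compute 299^(366/q) for q ∈ {2, 3, 61}.
299^183 ≡ 1 (mod 367)  [q = 2: ≡ 1 ✗]
299^122 ≡ 1 (mod 367)  [q = 3: ≡ 1 ✗]
299^6 ≡ 229 (mod 367)  [q = 61: ≢ 1 ✓]
Since 299^183 ≡ 1, the order of 299 divides 183 < 366, so 299 is not a primitive root.

No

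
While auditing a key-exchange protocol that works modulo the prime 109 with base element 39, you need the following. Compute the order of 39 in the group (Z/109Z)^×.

108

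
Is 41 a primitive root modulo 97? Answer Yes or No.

Yes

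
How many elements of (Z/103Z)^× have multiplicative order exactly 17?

φ(103) = 103 − 1 = 102 = 2 · 3 · 17.
Since (Z/103Z)^× is cyclic of order 102, the number of elements of order d is φ(d) when d | 102 and 0 otherwise.
17 | 102, and φ(17) = 17 − 1 = 16.

16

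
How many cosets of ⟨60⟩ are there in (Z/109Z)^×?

2

The order of 60 must divide φ(109) = 109 − 1 = 108 = 2^2 · 3^3.
Divisors of 108: 1, 2, 3, 4, 6, 9, 12, 18, 27, 36, 54, 108.
Test each divisor d:
60^1 ≡ 60 (mod 109)
60^2 ≡ 3 (mod 109)
60^3 ≡ 71 (mod 109)
60^4 ≡ 9 (mod 109)
60^6 ≡ 27 (mod 109)
60^9 ≡ 64 (mod 109)
60^12 ≡ 75 (mod 109)
60^18 ≡ 63 (mod 109)
60^27 ≡ 108 (mod 109)
60^36 ≡ 45 (mod 109)
60^54 ≡ 1 (mod 109) ✓
Thus |⟨60⟩| = ord(60) = 54.
The index is φ(109) / ord(60) = 108 / 54 = 2.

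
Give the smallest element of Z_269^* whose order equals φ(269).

2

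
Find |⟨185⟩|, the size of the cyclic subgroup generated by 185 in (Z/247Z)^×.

Since 185 ∈ (Z/247Z)^×, its order divides φ(247) = φ(13·19) = (13−1)·(19−1) = 12·18 = 216 = 2^3 · 3^3.
Divisors of 216: 1, 2, 3, 4, 6, 8, 9, 12, 18, 24, 27, 36, 54, 72, 108, 216.
Compute 185^d (mod 247) for the divisors d until we hit 1:
185^1 ≡ 185 (mod 247)
185^2 ≡ 139 (mod 247)
185^3 ≡ 27 (mod 247)
185^4 ≡ 55 (mod 247)
185^6 ≡ 235 (mod 247)
185^8 ≡ 61 (mod 247)
185^9 ≡ 170 (mod 247)
185^12 ≡ 144 (mod 247)
185^18 ≡ 1 (mod 247) ✓
So ord_247(185) = 18.

18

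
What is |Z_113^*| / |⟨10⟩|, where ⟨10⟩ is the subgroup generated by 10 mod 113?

1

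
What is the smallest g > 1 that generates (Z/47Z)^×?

5

φ(47) = 47 − 1 = 46 = 2 · 23.
Test candidates g = 2, 3, … against the prime factors q ∈ {2, 23} of φ(47): g is a generator iff g^(46/q) ≢ 1 for every such q.
g = 2: 2^23 ≡ 1 — hits 1, so not a primitive root.
g = 3: 3^23 ≡ 1 — hits 1, so not a primitive root.
g = 4: 4^23 ≡ 1 — hits 1, so not a primitive root.
g = 5: 5^23 ≡ 46; 5^2 ≡ 25 — none is 1, so 5 is a primitive root.
Hence the least primitive root of 47 is 5.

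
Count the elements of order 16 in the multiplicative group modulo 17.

8

φ(17) = 17 − 1 = 16 = 2^4.
Since (Z/17Z)^× is cyclic of order 16, the number of elements of order d is φ(d) when d | 16 and 0 otherwise.
16 = 2^4 divides 16, and φ(16) = 8.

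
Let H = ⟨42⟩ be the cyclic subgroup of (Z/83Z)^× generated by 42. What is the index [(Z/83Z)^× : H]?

By Lagrange's theorem, ord_83(42) divides φ(83) = 83 − 1 = 82 = 2 · 41.
Divisors of 82: 1, 2, 41, 82.
Compute 42^d (mod 83) for the divisors d until we hit 1:
42^1 ≡ 42 (mod 83)
42^2 ≡ 21 (mod 83)
42^41 ≡ 82 (mod 83)
42^82 ≡ 1 (mod 83) ✓
Thus |⟨42⟩| = ord(42) = 82.
[(Z/83Z)^× : ⟨42⟩] = 82/82 = 1.

1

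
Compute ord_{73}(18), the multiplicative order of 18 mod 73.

18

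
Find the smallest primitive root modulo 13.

2

φ(13) = 13 − 1 = 12 = 2^2 · 3.
Test candidates g = 2, 3, … against the prime factors q ∈ {2, 3} of φ(13): g is a generator iff g^(12/q) ≢ 1 for every such q.
g = 2: 2^6 ≡ 12; 2^4 ≡ 3 — none is 1, so 2 is a primitive root.
So 2 is the smallest generator of (Z/13Z)^×.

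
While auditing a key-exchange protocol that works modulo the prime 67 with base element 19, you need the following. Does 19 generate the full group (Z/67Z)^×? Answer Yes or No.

No

φ(67) = 67 − 1 = 66 = 2 · 3 · 11.
Test 19^(66/q) mod 67 for each prime factor q of 66:
19^33 ≡ 1 (mod 67)  [q = 2: ≡ 1 ✗]
19^22 ≡ 37 (mod 67)  [q = 3: ≢ 1 ✓]
19^6 ≡ 22 (mod 67)  [q = 11: ≢ 1 ✓]
The check at q = 2 fails, so 19 generates a proper subgroup.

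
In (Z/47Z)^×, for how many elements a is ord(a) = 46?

22

φ(47) = 47 − 1 = 46 = 2 · 23.
Since (Z/47Z)^× is cyclic of order 46, the number of elements of order d is φ(d) when d | 46 and 0 otherwise.
46 = 2 · 23 divides 46, and φ(46) = 22.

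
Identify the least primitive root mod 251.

φ(251) = 251 − 1 = 250 = 2 · 5^3.
g is a primitive root iff g^(250/q) ≢ 1 (mod 251) for each prime q ∈ {2, 5}.
g = 2: 2^125 ≡ 250; 2^50 ≡ 1 — hits 1, so not a primitive root.
g = 3: 3^125 ≡ 1 — hits 1, so not a primitive root.
g = 4: 4^125 ≡ 1 — hits 1, so not a primitive root.
g = 5: 5^125 ≡ 1 — hits 1, so not a primitive root.
g = 6: 6^125 ≡ 250; 6^50 ≡ 219 — none is 1, so 6 is a primitive root.
So 6 is the smallest generator of (Z/251Z)^×.

6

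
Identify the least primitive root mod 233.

3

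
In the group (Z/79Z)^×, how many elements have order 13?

12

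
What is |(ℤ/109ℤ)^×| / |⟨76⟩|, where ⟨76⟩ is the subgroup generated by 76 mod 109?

ord(76) | φ(109) = 109 − 1 = 108 = 2^2 · 3^3.
Divisors of 108: 1, 2, 3, 4, 6, 9, 12, 18, 27, 36, 54, 108.
Evaluate successive powers at the divisors of 108:
76^1 ≡ 76 (mod 109)
76^2 ≡ 108 (mod 109)
76^3 ≡ 33 (mod 109)
76^4 ≡ 1 (mod 109) ✓
Thus |⟨76⟩| = ord(76) = 4.
[(Z/109Z)^× : ⟨76⟩] = 108/4 = 27.

27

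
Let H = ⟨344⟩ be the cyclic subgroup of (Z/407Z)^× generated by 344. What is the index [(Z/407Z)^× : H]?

12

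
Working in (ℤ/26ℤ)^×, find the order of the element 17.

ord(17) | φ(26) = φ(2)·φ(13) = 1·12 = 12 = 2^2 · 3.
Divisors of 12: 1, 2, 3, 4, 6, 12.
Check 17^d mod 26 for each divisor in increasing order:
17^1 ≡ 17 (mod 26)
17^2 ≡ 3 (mod 26)
17^3 ≡ 25 (mod 26)
17^4 ≡ 9 (mod 26)
17^6 ≡ 1 (mod 26) ✓
Hence ord(17) = 6.

6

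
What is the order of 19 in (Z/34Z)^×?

Since 19 ∈ (Z/34Z)^×, its order divides φ(34) = φ(2)·φ(17) = 1·16 = 16 = 2^4.
Divisors of 16: 1, 2, 4, 8, 16.
Compute 19^d (mod 34) for the divisors d until we hit 1:
19^1 ≡ 19 (mod 34)
19^2 ≡ 21 (mod 34)
19^4 ≡ 33 (mod 34)
19^8 ≡ 1 (mod 34) ✓
So ord_34(19) = 8.

8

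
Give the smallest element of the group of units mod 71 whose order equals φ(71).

7

φ(71) = 71 − 1 = 70 = 2 · 5 · 7.
Test candidates g = 2, 3, … against the prime factors q ∈ {2, 5, 7} of φ(71): g is a generator iff g^(70/q) ≢ 1 for every such q.
g = 2: 2^35 ≡ 1 — hits 1, so not a primitive root.
g = 3: 3^35 ≡ 1 — hits 1, so not a primitive root.
g = 4: 4^35 ≡ 1 — hits 1, so not a primitive root.
g = 5: 5^35 ≡ 1 — hits 1, so not a primitive root.
g = 6: 6^35 ≡ 1 — hits 1, so not a primitive root.
g = 7: 7^35 ≡ 70; 7^14 ≡ 54; 7^10 ≡ 45 — none is 1, so 7 is a primitive root.
Hence the least primitive root of 71 is 7.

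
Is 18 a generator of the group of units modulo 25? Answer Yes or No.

No

φ(25) = φ(5^2) = 5·(5−1) = 20 = 2^2 · 5.
An element g generates (Z/25Z)^× iff g^(20/q) ≢ 1 (mod 25) for each prime q ∈ {2, 5}.
18^10 ≡ 24 (mod 25)  [q = 2: ≢ 1 ✓]
18^4 ≡ 1 (mod 25)  [q = 5: ≡ 1 ✗]
The check at q = 5 fails, so 18 generates a proper subgroup.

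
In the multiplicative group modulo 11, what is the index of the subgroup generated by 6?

By Lagrange's theorem, ord_11(6) divides φ(11) = 11 − 1 = 10 = 2 · 5.
Divisors of 10: 1, 2, 5, 10.
Evaluate successive powers at the divisors of 10:
6^1 ≡ 6 (mod 11)
6^2 ≡ 3 (mod 11)
6^5 ≡ 10 (mod 11)
6^10 ≡ 1 (mod 11) ✓
So ord_11(6) = 10, hence |⟨6⟩| = 10.
Index = |(Z/11Z)^×| / |⟨6⟩| = 10 / 10 = 1.

1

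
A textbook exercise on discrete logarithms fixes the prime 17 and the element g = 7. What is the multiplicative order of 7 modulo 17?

16

By Lagrange's theorem, ord_17(7) divides φ(17) = 17 − 1 = 16 = 2^4.
Divisors of 16: 1, 2, 4, 8, 16.
Test each divisor d:
7^1 ≡ 7 (mod 17)
7^2 ≡ 15 (mod 17)
7^4 ≡ 4 (mod 17)
7^8 ≡ 16 (mod 17)
7^16 ≡ 1 (mod 17) ✓
Therefore the multiplicative order of 7 modulo 17 is 16.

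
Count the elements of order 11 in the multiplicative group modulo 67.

10

φ(67) = 67 − 1 = 66 = 2 · 3 · 11.
Since (Z/67Z)^× is cyclic of order 66, the number of elements of order d is φ(d) when d | 66 and 0 otherwise.
11 | 66, and φ(11) = 11 − 1 = 10.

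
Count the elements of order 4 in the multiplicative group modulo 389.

φ(389) = 389 − 1 = 388 = 2^2 · 97.
In a cyclic group of order 388, there are φ(d) elements of order d for each divisor d of 388, and zero for non-divisors.
4 = 2^2 divides 388, and φ(4) = 2.

2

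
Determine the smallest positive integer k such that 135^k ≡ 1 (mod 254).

The order of 135 must divide φ(254) = φ(2)·φ(127) = 1·126 = 126 = 2 · 3^2 · 7.
Divisors of 126: 1, 2, 3, 6, 7, 9, 14, 18, 21, 42, 63, 126.
Compute 135^d (mod 254) for the divisors d until we hit 1:
135^1 ≡ 135 (mod 254)
135^2 ≡ 191 (mod 254)
135^3 ≡ 131 (mod 254)
135^6 ≡ 143 (mod 254)
135^7 ≡ 1 (mod 254) ✓
The smallest such exponent is 7, so the order of 135 is 7.

7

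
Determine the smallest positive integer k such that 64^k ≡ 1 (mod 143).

10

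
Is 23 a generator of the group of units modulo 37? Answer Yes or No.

No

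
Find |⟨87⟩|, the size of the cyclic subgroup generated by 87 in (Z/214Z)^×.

By Lagrange's theorem, ord_214(87) divides φ(214) = φ(2)·φ(107) = 1·106 = 106 = 2 · 53.
Divisors of 106: 1, 2, 53, 106.
Test each divisor d:
87^1 ≡ 87 (mod 214)
87^2 ≡ 79 (mod 214)
87^53 ≡ 1 (mod 214) ✓
So ord_214(87) = 53.

53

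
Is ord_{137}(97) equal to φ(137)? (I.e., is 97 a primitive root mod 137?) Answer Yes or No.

Yes

φ(137) = 137 − 1 = 136 = 2^3 · 17.
Test 97^(136/q) mod 137 for each prime factor q of 136:
97^68 ≡ 136 (mod 137)  [q = 2: ≢ 1 ✓]
97^8 ≡ 50 (mod 137)  [q = 17: ≢ 1 ✓]
Every test exponent gives a nontrivial residue, hence 97 generates the full group.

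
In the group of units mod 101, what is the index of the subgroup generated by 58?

4

ord(58) | φ(101) = 101 − 1 = 100 = 2^2 · 5^2.
Divisors of 100: 1, 2, 4, 5, 10, 20, 25, 50, 100.
Compute 58^d (mod 101) for the divisors d until we hit 1:
58^1 ≡ 58 (mod 101)
58^2 ≡ 31 (mod 101)
58^4 ≡ 52 (mod 101)
58^5 ≡ 87 (mod 101)
58^10 ≡ 95 (mod 101)
58^20 ≡ 36 (mod 101)
58^25 ≡ 1 (mod 101) ✓
So ord_101(58) = 25, hence |⟨58⟩| = 25.
[(Z/101Z)^× : ⟨58⟩] = 100/25 = 4.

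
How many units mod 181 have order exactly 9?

6

φ(181) = 181 − 1 = 180 = 2^2 · 3^2 · 5.
In a cyclic group of order 180, there are φ(d) elements of order d for each divisor d of 180, and zero for non-divisors.
9 = 3^2 divides 180, and φ(9) = 6.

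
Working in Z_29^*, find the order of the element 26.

28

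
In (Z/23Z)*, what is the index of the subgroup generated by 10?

Since 10 ∈ (Z/23Z)^×, its order divides φ(23) = 23 − 1 = 22 = 2 · 11.
Divisors of 22: 1, 2, 11, 22.
Test each divisor d:
10^1 ≡ 10
10^2 ≡ 8
10^11 ≡ 22
10^22 ≡ 1
So ord_23(10) = 22, hence |⟨10⟩| = 22.
Index = |(Z/23Z)^×| / |⟨10⟩| = 22 / 22 = 1.

1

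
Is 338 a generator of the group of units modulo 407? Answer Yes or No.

407 = 11 · 37 is a product of two distinct odd primes, so (Z/407Z)^× ≅ (Z/11Z)^× × (Z/37Z)^× is not cyclic.
No primitive root modulo 407 exists; in particular 338 is not one.

No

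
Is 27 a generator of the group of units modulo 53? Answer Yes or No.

Yes

φ(53) = 53 − 1 = 52 = 2^2 · 13.
An element g generates (Z/53Z)^× iff g^(52/q) ≢ 1 (mod 53) for each prime q ∈ {2, 13}.
27^26 ≡ 52 (mod 53)  [q = 2: ≢ 1 ✓]
27^4 ≡ 10 (mod 53)  [q = 13: ≢ 1 ✓]
None equal 1, so ord_53(27) = 52: 27 is a primitive root.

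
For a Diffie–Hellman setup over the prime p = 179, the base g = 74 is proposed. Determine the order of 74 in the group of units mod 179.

By Lagrange's theorem, ord_179(74) divides φ(179) = 179 − 1 = 178 = 2 · 89.
Divisors of 178: 1, 2, 89, 178.
Test each divisor d:
74^1 ≡ 74
74^2 ≡ 106
74^89 ≡ 1
The smallest such exponent is 89, so the order of 74 is 89.

89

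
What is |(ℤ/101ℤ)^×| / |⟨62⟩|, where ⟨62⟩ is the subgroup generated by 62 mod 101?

5

Since 62 ∈ (Z/101Z)^×, its order divides φ(101) = 101 − 1 = 100 = 2^2 · 5^2.
Divisors of 100: 1, 2, 4, 5, 10, 20, 25, 50, 100.
Compute 62^d (mod 101) for the divisors d until we hit 1:
62^1 ≡ 62 (mod 101)
62^2 ≡ 6 (mod 101)
62^4 ≡ 36 (mod 101)
62^5 ≡ 10 (mod 101)
62^10 ≡ 100 (mod 101)
62^20 ≡ 1 (mod 101) ✓
So ord_101(62) = 20, hence |⟨62⟩| = 20.
[(Z/101Z)^× : ⟨62⟩] = 100/20 = 5.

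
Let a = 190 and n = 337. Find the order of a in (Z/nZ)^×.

168

Since 190 ∈ (Z/337Z)^×, its order divides φ(337) = 337 − 1 = 336 = 2^4 · 3 · 7.
Divisors of 336: 1, 2, 3, 4, 6, 7, 8, 12, 14, 16, 21, 24, 28, 42, 48, 56, 84, 112, 168, 336.
Compute 190^d (mod 337) for the divisors d until we hit 1:
190^1 ≡ 190
190^2 ≡ 41
190^3 ≡ 39
190^4 ≡ 333
190^6 ≡ 173
190^7 ≡ 181
190^8 ≡ 16
190^12 ≡ 273
190^14 ≡ 72
190^16 ≡ 256
190^21 ≡ 226
190^24 ≡ 52
190^28 ≡ 129
190^42 ≡ 189
190^48 ≡ 8
190^56 ≡ 128
190^84 ≡ 336
190^112 ≡ 208
190^168 ≡ 1
So ord_337(190) = 168.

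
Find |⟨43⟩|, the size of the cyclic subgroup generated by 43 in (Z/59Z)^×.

58

The order of 43 must divide φ(59) = 59 − 1 = 58 = 2 · 29.
Divisors of 58: 1, 2, 29, 58.
Test each divisor d:
43^1 ≡ 43 (mod 59)
43^2 ≡ 20 (mod 59)
43^29 ≡ 58 (mod 59)
43^58 ≡ 1 (mod 59) ✓
The smallest such exponent is 58, so the order of 43 is 58.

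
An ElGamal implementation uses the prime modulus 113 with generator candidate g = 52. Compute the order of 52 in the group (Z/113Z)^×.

56

By Lagrange's theorem, ord_113(52) divides φ(113) = 113 − 1 = 112 = 2^4 · 7.
Divisors of 112: 1, 2, 4, 7, 8, 14, 16, 28, 56, 112.
Compute 52^d (mod 113) for the divisors d until we hit 1:
52^1 ≡ 52 (mod 113)
52^2 ≡ 105 (mod 113)
52^4 ≡ 64 (mod 113)
52^7 ≡ 44 (mod 113)
52^8 ≡ 28 (mod 113)
52^14 ≡ 15 (mod 113)
52^16 ≡ 106 (mod 113)
52^28 ≡ 112 (mod 113)
52^56 ≡ 1 (mod 113) ✓
So ord_113(52) = 56.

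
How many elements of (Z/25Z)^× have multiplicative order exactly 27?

0

φ(25) = φ(5^2) = 5·(5−1) = 20 = 2^2 · 5.
In a cyclic group of order 20, there are φ(d) elements of order d for each divisor d of 20, and zero for non-divisors.
27 does not divide 20, so no element of (Z/25Z)^× has order 27.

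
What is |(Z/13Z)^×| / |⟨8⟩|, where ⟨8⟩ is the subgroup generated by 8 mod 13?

3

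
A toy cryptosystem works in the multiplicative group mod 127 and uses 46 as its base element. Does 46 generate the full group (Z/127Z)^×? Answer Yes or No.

Yes

φ(127) = 127 − 1 = 126 = 2 · 3^2 · 7.
It suffices to check that the order of 46 is not a proper divisor of 126: compute 46^(126/q) for q ∈ {2, 3, 7}.
46^63 ≡ 126 (mod 127)  [q = 2: ≢ 1 ✓]
46^42 ≡ 107 (mod 127)  [q = 3: ≢ 1 ✓]
46^18 ≡ 2 (mod 127)  [q = 7: ≢ 1 ✓]
None equal 1, so ord_127(46) = 126: 46 is a primitive root.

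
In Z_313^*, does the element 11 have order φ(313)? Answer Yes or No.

No

φ(313) = 313 − 1 = 312 = 2^3 · 3 · 13.
It suffices to check that the order of 11 is not a proper divisor of 312: compute 11^(312/q) for q ∈ {2, 3, 13}.
11^156 ≡ 1 (mod 313)  [q = 2: ≡ 1 ✗]
11^104 ≡ 214 (mod 313)  [q = 3: ≢ 1 ✓]
11^24 ≡ 113 (mod 313)  [q = 13: ≢ 1 ✓]
Since 11^156 ≡ 1, the order of 11 divides 156 < 312, so 11 is not a primitive root.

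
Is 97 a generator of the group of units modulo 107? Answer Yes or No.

φ(107) = 107 − 1 = 106 = 2 · 53.
It suffices to check that the order of 97 is not a proper divisor of 106: compute 97^(106/q) for q ∈ {2, 53}.
97^53 ≡ 106 (mod 107)  [q = 2: ≢ 1 ✓]
97^2 ≡ 100 (mod 107)  [q = 53: ≢ 1 ✓]
None equal 1, so ord_107(97) = 106: 97 is a primitive root.

Yes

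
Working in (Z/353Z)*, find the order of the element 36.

16

By Lagrange's theorem, ord_353(36) divides φ(353) = 353 − 1 = 352 = 2^5 · 11.
Divisors of 352: 1, 2, 4, 8, 11, 16, 22, 32, 44, 88, 176, 352.
Check 36^d mod 353 for each divisor in increasing order:
36^1 ≡ 36
36^2 ≡ 237
36^4 ≡ 42
36^8 ≡ 352
36^11 ≡ 293
36^16 ≡ 1
Therefore the multiplicative order of 36 modulo 353 is 16.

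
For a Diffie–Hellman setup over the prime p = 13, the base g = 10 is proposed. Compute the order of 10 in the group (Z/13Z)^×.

By Lagrange's theorem, ord_13(10) divides φ(13) = 13 − 1 = 12 = 2^2 · 3.
Divisors of 12: 1, 2, 3, 4, 6, 12.
Compute 10^d (mod 13) for the divisors d until we hit 1:
10^1 ≡ 10
10^2 ≡ 9
10^3 ≡ 12
10^4 ≡ 3
10^6 ≡ 1
Hence ord(10) = 6.

6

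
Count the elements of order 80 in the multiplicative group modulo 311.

φ(311) = 311 − 1 = 310 = 2 · 5 · 31.
In a cyclic group of order 310, there are φ(d) elements of order d for each divisor d of 310, and zero for non-divisors.
80 does not divide 310, so no element of (Z/311Z)^× has order 80.

0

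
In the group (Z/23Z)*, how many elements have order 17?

0

φ(23) = 23 − 1 = 22 = 2 · 11.
In a cyclic group of order 22, there are φ(d) elements of order d for each divisor d of 22, and zero for non-divisors.
17 does not divide 22, so no element of (Z/23Z)^× has order 17.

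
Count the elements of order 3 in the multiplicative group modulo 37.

2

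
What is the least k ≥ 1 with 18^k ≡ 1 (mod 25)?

By Lagrange's theorem, ord_25(18) divides φ(25) = φ(5^2) = 5·(5−1) = 20 = 2^2 · 5.
Divisors of 20: 1, 2, 4, 5, 10, 20.
Evaluate successive powers at the divisors of 20:
18^1 ≡ 18 (mod 25)
18^2 ≡ 24 (mod 25)
18^4 ≡ 1 (mod 25) ✓
Hence ord(18) = 4.

4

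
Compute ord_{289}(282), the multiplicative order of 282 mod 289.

272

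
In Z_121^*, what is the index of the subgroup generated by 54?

ord(54) | φ(121) = φ(11^2) = 11·(11−1) = 110 = 2 · 5 · 11.
Divisors of 110: 1, 2, 5, 10, 11, 22, 55, 110.
Evaluate successive powers at the divisors of 110:
54^1 ≡ 54 (mod 121)
54^2 ≡ 12 (mod 121)
54^5 ≡ 32 (mod 121)
54^10 ≡ 56 (mod 121)
54^11 ≡ 120 (mod 121)
54^22 ≡ 1 (mod 121) ✓
So ord_121(54) = 22, hence |⟨54⟩| = 22.
Index = |(Z/121Z)^×| / |⟨54⟩| = 110 / 22 = 5.

5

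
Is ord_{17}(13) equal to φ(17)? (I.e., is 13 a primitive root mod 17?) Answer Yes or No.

φ(17) = 17 − 1 = 16 = 2^4.
An element g generates (Z/17Z)^× iff g^(16/q) ≢ 1 (mod 17) for each prime q ∈ {2}.
13^8 ≡ 1 (mod 17)  [q = 2: ≡ 1 ✗]
The check at q = 2 fails, so 13 generates a proper subgroup.

No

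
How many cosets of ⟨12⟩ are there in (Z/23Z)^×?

2

Since 12 ∈ (Z/23Z)^×, its order divides φ(23) = 23 − 1 = 22 = 2 · 11.
Divisors of 22: 1, 2, 11, 22.
Test each divisor d:
12^1 ≡ 12 (mod 23)
12^2 ≡ 6 (mod 23)
12^11 ≡ 1 (mod 23) ✓
The order of 12 is 11, so the subgroup it generates has 11 elements.
Index = |(Z/23Z)^×| / |⟨12⟩| = 22 / 11 = 2.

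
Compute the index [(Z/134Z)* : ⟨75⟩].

Since 75 ∈ (Z/134Z)^×, its order divides φ(134) = φ(2)·φ(67) = 1·66 = 66 = 2 · 3 · 11.
Divisors of 66: 1, 2, 3, 6, 11, 22, 33, 66.
Check 75^d mod 134 for each divisor in increasing order:
75^1 ≡ 75 (mod 134)
75^2 ≡ 131 (mod 134)
75^3 ≡ 43 (mod 134)
75^6 ≡ 107 (mod 134)
75^11 ≡ 133 (mod 134)
75^22 ≡ 1 (mod 134) ✓
Thus |⟨75⟩| = ord(75) = 22.
Index = |(Z/134Z)^×| / |⟨75⟩| = 66 / 22 = 3.

3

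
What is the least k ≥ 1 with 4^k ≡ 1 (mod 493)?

28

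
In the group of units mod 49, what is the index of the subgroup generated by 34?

Since 34 ∈ (Z/49Z)^×, its order divides φ(49) = φ(7^2) = 7·(7−1) = 42 = 2 · 3 · 7.
Divisors of 42: 1, 2, 3, 6, 7, 14, 21, 42.
Evaluate successive powers at the divisors of 42:
34^1 ≡ 34
34^2 ≡ 29
34^3 ≡ 6
34^6 ≡ 36
34^7 ≡ 48
34^14 ≡ 1
Thus |⟨34⟩| = ord(34) = 14.
The index is φ(49) / ord(34) = 42 / 14 = 3.

3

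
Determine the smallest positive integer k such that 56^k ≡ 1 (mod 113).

28

Since 56 ∈ (Z/113Z)^×, its order divides φ(113) = 113 − 1 = 112 = 2^4 · 7.
Divisors of 112: 1, 2, 4, 7, 8, 14, 16, 28, 56, 112.
Compute 56^d (mod 113) for the divisors d until we hit 1:
56^1 ≡ 56 (mod 113)
56^2 ≡ 85 (mod 113)
56^4 ≡ 106 (mod 113)
56^7 ≡ 15 (mod 113)
56^8 ≡ 49 (mod 113)
56^14 ≡ 112 (mod 113)
56^16 ≡ 28 (mod 113)
56^28 ≡ 1 (mod 113) ✓
Hence ord(56) = 28.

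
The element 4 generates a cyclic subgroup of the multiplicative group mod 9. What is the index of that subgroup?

2

By Lagrange's theorem, ord_9(4) divides φ(9) = φ(3^2) = 3·(3−1) = 6 = 2 · 3.
Divisors of 6: 1, 2, 3, 6.
Test each divisor d:
4^1 ≡ 4 (mod 9)
4^2 ≡ 7 (mod 9)
4^3 ≡ 1 (mod 9) ✓
Thus |⟨4⟩| = ord(4) = 3.
The index is φ(9) / ord(4) = 6 / 3 = 2.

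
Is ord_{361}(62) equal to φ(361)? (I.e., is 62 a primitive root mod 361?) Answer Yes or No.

No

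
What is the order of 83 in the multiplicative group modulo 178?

Since 83 ∈ (Z/178Z)^×, its order divides φ(178) = φ(2)·φ(89) = 1·88 = 88 = 2^3 · 11.
Divisors of 88: 1, 2, 4, 8, 11, 22, 44, 88.
Check 83^d mod 178 for each divisor in increasing order:
83^1 ≡ 83 (mod 178)
83^2 ≡ 125 (mod 178)
83^4 ≡ 139 (mod 178)
83^8 ≡ 97 (mod 178)
83^11 ≡ 141 (mod 178)
83^22 ≡ 123 (mod 178)
83^44 ≡ 177 (mod 178)
83^88 ≡ 1 (mod 178) ✓
The smallest such exponent is 88, so the order of 83 is 88.

88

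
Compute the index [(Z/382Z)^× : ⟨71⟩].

1

By Lagrange's theorem, ord_382(71) divides φ(382) = φ(2)·φ(191) = 1·190 = 190 = 2 · 5 · 19.
Divisors of 190: 1, 2, 5, 10, 19, 38, 95, 190.
Check 71^d mod 382 for each divisor in increasing order:
71^1 ≡ 71 (mod 382)
71^2 ≡ 75 (mod 382)
71^5 ≡ 185 (mod 382)
71^10 ≡ 227 (mod 382)
71^19 ≡ 333 (mod 382)
71^38 ≡ 109 (mod 382)
71^95 ≡ 381 (mod 382)
71^190 ≡ 1 (mod 382) ✓
The order of 71 is 190, so the subgroup it generates has 190 elements.
Index = |(Z/382Z)^×| / |⟨71⟩| = 190 / 190 = 1.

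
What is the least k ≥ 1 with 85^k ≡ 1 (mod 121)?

110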